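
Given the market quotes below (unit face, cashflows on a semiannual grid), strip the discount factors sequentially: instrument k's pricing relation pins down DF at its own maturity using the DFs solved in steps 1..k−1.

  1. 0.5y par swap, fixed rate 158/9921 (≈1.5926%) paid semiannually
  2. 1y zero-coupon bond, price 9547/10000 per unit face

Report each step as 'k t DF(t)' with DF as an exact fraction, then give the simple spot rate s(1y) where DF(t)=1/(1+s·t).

step 1 [0.5y] swap r/2=79/9921: DF=(1 − 79/9921·(0))/(1+79/9921) = 9921/10000 ≈ 0.992100
step 2 [1y] zero: DF = P = 9547/10000 ≈ 0.954700

1 1/2 9921/10000
2 1 9547/10000
s(1y) = (1/(9547/10000) − 1)/(1) = 453/9547 ≈ 4.7449%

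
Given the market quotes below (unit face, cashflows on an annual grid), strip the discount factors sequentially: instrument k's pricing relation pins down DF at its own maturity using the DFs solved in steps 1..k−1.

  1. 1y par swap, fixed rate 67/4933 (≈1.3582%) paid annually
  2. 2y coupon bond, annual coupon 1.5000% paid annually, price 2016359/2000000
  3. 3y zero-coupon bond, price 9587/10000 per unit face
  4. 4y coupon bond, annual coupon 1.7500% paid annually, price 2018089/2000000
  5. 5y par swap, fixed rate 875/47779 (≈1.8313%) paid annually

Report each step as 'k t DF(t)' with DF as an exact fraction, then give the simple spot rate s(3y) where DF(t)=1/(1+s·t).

1 1 4933/5000
2 2 9787/10000
3 3 9587/10000
4 4 4707/5000
5 5 73/80
s(3y) = (1/(9587/10000) − 1)/(3) = 413/28761 ≈ 1.4360%

step 1 [1y] swap r/1=67/4933: DF=(1 − 67/4933·(0))/(1+67/4933) = 4933/5000 ≈ 0.986600
step 2 [2y] bond c/1=3/200: DF=(2016359/2000000 − 3/200·(0.986600))/(1+3/200) = 9787/10000 ≈ 0.978700
step 3 [3y] zero: DF = P = 9587/10000 ≈ 0.958700
step 4 [4y] bond c/1=7/400: DF=(2018089/2000000 − 7/400·(0.986600+0.978700+0.958700))/(1+7/400) = 4707/5000 ≈ 0.941400
step 5 [5y] swap r/1=875/47779: DF=(1 − 875/47779·(0.986600+0.978700+0.958700+0.941400))/(1+875/47779) = 73/80 ≈ 0.912500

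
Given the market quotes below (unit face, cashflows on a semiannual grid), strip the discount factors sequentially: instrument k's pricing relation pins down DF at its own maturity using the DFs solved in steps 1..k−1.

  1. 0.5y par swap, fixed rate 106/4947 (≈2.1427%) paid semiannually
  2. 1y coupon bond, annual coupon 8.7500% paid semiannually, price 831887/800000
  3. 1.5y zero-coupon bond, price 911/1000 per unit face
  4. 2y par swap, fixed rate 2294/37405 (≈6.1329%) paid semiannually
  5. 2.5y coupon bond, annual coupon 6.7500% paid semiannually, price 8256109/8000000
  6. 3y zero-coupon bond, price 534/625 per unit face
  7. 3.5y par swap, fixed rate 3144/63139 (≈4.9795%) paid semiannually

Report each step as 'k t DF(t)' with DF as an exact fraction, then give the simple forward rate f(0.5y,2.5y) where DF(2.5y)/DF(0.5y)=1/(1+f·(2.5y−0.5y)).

1 1/2 4947/5000
2 1 2387/2500
3 3/2 911/1000
4 2 8853/10000
5 5/2 4381/5000
6 3 534/625
7 7/2 2107/2500
f(0.5y,2.5y) = ((4947/5000)/(4381/5000) − 1)/(2) = 283/4381 ≈ 6.4597%

step 1 [0.5y] swap r/2=53/4947: DF=(1 − 53/4947·(0))/(1+53/4947) = 4947/5000 ≈ 0.989400
step 2 [1y] bond c/2=7/160: DF=(831887/800000 − 7/160·(0.989400))/(1+7/160) = 2387/2500 ≈ 0.954800
step 3 [1.5y] zero: DF = P = 911/1000 ≈ 0.911000
step 4 [2y] swap r/2=1147/37405: DF=(1 − 1147/37405·(0.989400+0.954800+0.911000))/(1+1147/37405) = 8853/10000 ≈ 0.885300
step 5 [2.5y] bond c/2=27/800: DF=(8256109/8000000 − 27/800·(0.989400+0.954800+0.911000+0.885300))/(1+27/800) = 4381/5000 ≈ 0.876200
step 6 [3y] zero: DF = P = 534/625 ≈ 0.854400
step 7 [3.5y] swap r/2=1572/63139: DF=(1 − 1572/63139·(0.989400+0.954800+0.911000+0.885300+0.876200+0.854400))/(1+1572/63139) = 2107/2500 ≈ 0.842800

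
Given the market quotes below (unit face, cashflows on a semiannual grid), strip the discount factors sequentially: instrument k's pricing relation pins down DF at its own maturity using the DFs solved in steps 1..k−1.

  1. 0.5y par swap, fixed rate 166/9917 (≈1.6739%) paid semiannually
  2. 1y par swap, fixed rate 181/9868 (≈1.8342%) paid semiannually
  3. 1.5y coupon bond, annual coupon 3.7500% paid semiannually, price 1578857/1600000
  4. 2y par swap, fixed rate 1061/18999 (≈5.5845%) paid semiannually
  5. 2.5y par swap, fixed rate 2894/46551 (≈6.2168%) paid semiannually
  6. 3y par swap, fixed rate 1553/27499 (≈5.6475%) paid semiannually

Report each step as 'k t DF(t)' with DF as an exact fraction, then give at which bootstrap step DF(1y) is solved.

step 1 [0.5y] swap r/2=83/9917: DF=(1 − 83/9917·(0))/(1+83/9917) = 9917/10000 ≈ 0.991700
step 2 [1y] swap r/2=181/19736: DF=(1 − 181/19736·(0.991700))/(1+181/19736) = 9819/10000 ≈ 0.981900
step 3 [1.5y] bond c/2=3/160: DF=(1578857/1600000 − 3/160·(0.991700+0.981900))/(1+3/160) = 9323/10000 ≈ 0.932300
step 4 [2y] swap r/2=1061/37998: DF=(1 − 1061/37998·(0.991700+0.981900+0.932300))/(1+1061/37998) = 8939/10000 ≈ 0.893900
step 5 [2.5y] swap r/2=1447/46551: DF=(1 − 1447/46551·(0.991700+0.981900+0.932300+0.893900))/(1+1447/46551) = 8553/10000 ≈ 0.855300
step 6 [3y] swap r/2=1553/54998: DF=(1 − 1553/54998·(0.991700+0.981900+0.932300+0.893900+0.855300))/(1+1553/54998) = 8447/10000 ≈ 0.844700

1 1/2 9917/10000
2 1 9819/10000
3 3/2 9323/10000
4 2 8939/10000
5 5/2 8553/10000
6 3 8447/10000
DF(1y) is solved at step 2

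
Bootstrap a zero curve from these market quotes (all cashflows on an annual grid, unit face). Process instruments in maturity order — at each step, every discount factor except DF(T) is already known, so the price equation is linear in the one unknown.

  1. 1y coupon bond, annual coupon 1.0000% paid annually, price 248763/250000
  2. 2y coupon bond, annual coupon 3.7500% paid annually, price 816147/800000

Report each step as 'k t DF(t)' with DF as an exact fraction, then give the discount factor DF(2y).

step 1 [1y] bond c/1=1/100: DF=(248763/250000 − 1/100·(0))/(1+1/100) = 2463/2500 ≈ 0.985200
step 2 [2y] bond c/1=3/80: DF=(816147/800000 − 3/80·(0.985200))/(1+3/80) = 9477/10000 ≈ 0.947700

1 1 2463/2500
2 2 9477/10000
DF(2y) = 9477/10000 ≈ 0.947700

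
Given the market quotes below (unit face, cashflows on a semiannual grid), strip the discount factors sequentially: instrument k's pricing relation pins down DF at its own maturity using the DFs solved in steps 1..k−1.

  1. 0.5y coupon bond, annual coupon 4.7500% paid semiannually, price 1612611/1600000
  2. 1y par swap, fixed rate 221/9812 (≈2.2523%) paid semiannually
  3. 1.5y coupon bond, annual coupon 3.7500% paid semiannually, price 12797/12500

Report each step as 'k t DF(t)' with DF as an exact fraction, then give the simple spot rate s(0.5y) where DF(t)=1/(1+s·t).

1 1/2 1969/2000
2 1 9779/10000
3 3/2 1211/1250
s(0.5y) = (1/(1969/2000) − 1)/(1/2) = 62/1969 ≈ 3.1488%

step 1 [0.5y] bond c/2=19/800: DF=(1612611/1600000 − 19/800·(0))/(1+19/800) = 1969/2000 ≈ 0.984500
step 2 [1y] swap r/2=221/19624: DF=(1 − 221/19624·(0.984500))/(1+221/19624) = 9779/10000 ≈ 0.977900
step 3 [1.5y] bond c/2=3/160: DF=(12797/12500 − 3/160·(0.984500+0.977900))/(1+3/160) = 1211/1250 ≈ 0.968800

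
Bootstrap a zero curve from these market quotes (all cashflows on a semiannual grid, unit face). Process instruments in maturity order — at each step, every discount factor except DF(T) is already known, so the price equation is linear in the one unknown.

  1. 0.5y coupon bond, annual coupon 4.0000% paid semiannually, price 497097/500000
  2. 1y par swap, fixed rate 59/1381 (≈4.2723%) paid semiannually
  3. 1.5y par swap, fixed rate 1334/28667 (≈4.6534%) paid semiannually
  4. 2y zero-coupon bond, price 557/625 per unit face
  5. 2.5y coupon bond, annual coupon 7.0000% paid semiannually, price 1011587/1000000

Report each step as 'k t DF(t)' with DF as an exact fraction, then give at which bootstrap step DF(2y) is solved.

step 1 [0.5y] bond c/2=1/50: DF=(497097/500000 − 1/50·(0))/(1+1/50) = 9747/10000 ≈ 0.974700
step 2 [1y] swap r/2=59/2762: DF=(1 − 59/2762·(0.974700))/(1+59/2762) = 9587/10000 ≈ 0.958700
step 3 [1.5y] swap r/2=667/28667: DF=(1 − 667/28667·(0.974700+0.958700))/(1+667/28667) = 9333/10000 ≈ 0.933300
step 4 [2y] zero: DF = P = 557/625 ≈ 0.891200
step 5 [2.5y] bond c/2=7/200: DF=(1011587/1000000 − 7/200·(0.974700+0.958700+0.933300+0.891200))/(1+7/200) = 8503/10000 ≈ 0.850300

1 1/2 9747/10000
2 1 9587/10000
3 3/2 9333/10000
4 2 557/625
5 5/2 8503/10000
DF(2y) is solved at step 4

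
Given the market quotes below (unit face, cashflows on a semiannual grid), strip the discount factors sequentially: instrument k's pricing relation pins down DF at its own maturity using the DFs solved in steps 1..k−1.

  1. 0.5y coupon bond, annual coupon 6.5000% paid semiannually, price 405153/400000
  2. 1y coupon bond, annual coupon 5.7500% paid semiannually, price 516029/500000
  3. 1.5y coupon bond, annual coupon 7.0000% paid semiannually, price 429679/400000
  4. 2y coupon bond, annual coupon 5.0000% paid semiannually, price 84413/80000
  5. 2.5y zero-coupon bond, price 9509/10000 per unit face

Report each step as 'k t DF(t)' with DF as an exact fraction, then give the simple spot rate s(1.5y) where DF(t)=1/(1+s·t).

1 1/2 981/1000
2 1 4879/5000
3 3/2 9717/10000
4 2 479/500
5 5/2 9509/10000
s(1.5y) = (1/(9717/10000) − 1)/(3/2) = 566/29151 ≈ 1.9416%

step 1 [0.5y] bond c/2=13/400: DF=(405153/400000 − 13/400·(0))/(1+13/400) = 981/1000 ≈ 0.981000
step 2 [1y] bond c/2=23/800: DF=(516029/500000 − 23/800·(0.981000))/(1+23/800) = 4879/5000 ≈ 0.975800
step 3 [1.5y] bond c/2=7/200: DF=(429679/400000 − 7/200·(0.981000+0.975800))/(1+7/200) = 9717/10000 ≈ 0.971700
step 4 [2y] bond c/2=1/40: DF=(84413/80000 − 1/40·(0.981000+0.975800+0.971700))/(1+1/40) = 479/500 ≈ 0.958000
step 5 [2.5y] zero: DF = P = 9509/10000 ≈ 0.950900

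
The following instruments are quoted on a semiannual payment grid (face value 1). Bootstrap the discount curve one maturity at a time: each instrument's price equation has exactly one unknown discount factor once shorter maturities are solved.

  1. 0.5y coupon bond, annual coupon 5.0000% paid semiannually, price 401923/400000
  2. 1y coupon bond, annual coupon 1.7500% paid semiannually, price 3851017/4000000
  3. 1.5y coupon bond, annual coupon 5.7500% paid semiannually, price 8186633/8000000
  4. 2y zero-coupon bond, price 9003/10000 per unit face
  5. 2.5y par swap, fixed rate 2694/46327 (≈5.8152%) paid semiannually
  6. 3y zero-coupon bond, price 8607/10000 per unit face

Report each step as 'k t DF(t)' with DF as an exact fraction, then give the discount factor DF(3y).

1 1/2 9803/10000
2 1 9459/10000
3 3/2 9409/10000
4 2 9003/10000
5 5/2 8653/10000
6 3 8607/10000
DF(3y) = 8607/10000 ≈ 0.860700

step 1 [0.5y] bond c/2=1/40: DF=(401923/400000 − 1/40·(0))/(1+1/40) = 9803/10000 ≈ 0.980300
step 2 [1y] bond c/2=7/800: DF=(3851017/4000000 − 7/800·(0.980300))/(1+7/800) = 9459/10000 ≈ 0.945900
step 3 [1.5y] bond c/2=23/800: DF=(8186633/8000000 − 23/800·(0.980300+0.945900))/(1+23/800) = 9409/10000 ≈ 0.940900
step 4 [2y] zero: DF = P = 9003/10000 ≈ 0.900300
step 5 [2.5y] swap r/2=1347/46327: DF=(1 − 1347/46327·(0.980300+0.945900+0.940900+0.900300))/(1+1347/46327) = 8653/10000 ≈ 0.865300
step 6 [3y] zero: DF = P = 8607/10000 ≈ 0.860700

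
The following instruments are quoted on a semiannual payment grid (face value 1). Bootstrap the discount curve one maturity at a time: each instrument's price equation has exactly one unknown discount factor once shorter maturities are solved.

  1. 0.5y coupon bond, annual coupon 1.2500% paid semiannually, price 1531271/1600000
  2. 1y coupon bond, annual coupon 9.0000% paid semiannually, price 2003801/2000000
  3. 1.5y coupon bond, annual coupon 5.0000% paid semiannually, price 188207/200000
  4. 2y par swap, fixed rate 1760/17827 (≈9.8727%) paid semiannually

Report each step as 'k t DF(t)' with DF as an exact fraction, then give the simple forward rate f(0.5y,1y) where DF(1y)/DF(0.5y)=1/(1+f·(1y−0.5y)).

1 1/2 9511/10000
2 1 4589/5000
3 3/2 349/400
4 2 103/125
f(0.5y,1y) = ((9511/10000)/(4589/5000) − 1)/(1/2) = 333/4589 ≈ 7.2565%

step 1 [0.5y] bond c/2=1/160: DF=(1531271/1600000 − 1/160·(0))/(1+1/160) = 9511/10000 ≈ 0.951100
step 2 [1y] bond c/2=9/200: DF=(2003801/2000000 − 9/200·(0.951100))/(1+9/200) = 4589/5000 ≈ 0.917800
step 3 [1.5y] bond c/2=1/40: DF=(188207/200000 − 1/40·(0.951100+0.917800))/(1+1/40) = 349/400 ≈ 0.872500
step 4 [2y] swap r/2=880/17827: DF=(1 − 880/17827·(0.951100+0.917800+0.872500))/(1+880/17827) = 103/125 ≈ 0.824000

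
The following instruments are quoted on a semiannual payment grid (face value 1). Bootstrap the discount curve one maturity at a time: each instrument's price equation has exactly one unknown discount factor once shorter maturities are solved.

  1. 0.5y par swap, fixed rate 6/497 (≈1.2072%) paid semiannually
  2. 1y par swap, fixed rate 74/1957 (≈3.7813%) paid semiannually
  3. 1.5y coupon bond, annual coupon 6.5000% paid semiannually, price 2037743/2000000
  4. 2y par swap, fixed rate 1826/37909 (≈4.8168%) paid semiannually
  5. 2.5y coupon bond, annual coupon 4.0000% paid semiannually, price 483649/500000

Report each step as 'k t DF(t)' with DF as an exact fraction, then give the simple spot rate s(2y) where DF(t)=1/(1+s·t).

1 1/2 497/500
2 1 963/1000
3 3/2 2313/2500
4 2 9087/10000
5 5/2 437/500
s(2y) = (1/(9087/10000) − 1)/(2) = 913/18174 ≈ 5.0237%

step 1 [0.5y] swap r/2=3/497: DF=(1 − 3/497·(0))/(1+3/497) = 497/500 ≈ 0.994000
step 2 [1y] swap r/2=37/1957: DF=(1 − 37/1957·(0.994000))/(1+37/1957) = 963/1000 ≈ 0.963000
step 3 [1.5y] bond c/2=13/400: DF=(2037743/2000000 − 13/400·(0.994000+0.963000))/(1+13/400) = 2313/2500 ≈ 0.925200
step 4 [2y] swap r/2=913/37909: DF=(1 − 913/37909·(0.994000+0.963000+0.925200))/(1+913/37909) = 9087/10000 ≈ 0.908700
step 5 [2.5y] bond c/2=1/50: DF=(483649/500000 − 1/50·(0.994000+0.963000+0.925200+0.908700))/(1+1/50) = 437/500 ≈ 0.874000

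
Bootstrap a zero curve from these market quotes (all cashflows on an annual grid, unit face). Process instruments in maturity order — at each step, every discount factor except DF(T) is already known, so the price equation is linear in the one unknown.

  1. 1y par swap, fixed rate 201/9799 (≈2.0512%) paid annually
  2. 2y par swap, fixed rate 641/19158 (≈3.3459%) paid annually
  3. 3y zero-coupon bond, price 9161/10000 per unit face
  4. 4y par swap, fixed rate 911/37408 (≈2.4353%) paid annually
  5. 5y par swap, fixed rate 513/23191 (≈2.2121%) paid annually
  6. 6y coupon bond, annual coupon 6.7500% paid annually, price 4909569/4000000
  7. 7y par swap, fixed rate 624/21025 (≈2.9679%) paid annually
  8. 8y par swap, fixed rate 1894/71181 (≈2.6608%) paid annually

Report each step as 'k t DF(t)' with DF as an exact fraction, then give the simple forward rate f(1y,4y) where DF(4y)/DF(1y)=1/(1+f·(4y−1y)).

1 1 9799/10000
2 2 9359/10000
3 3 9161/10000
4 4 9089/10000
5 5 4487/5000
6 6 1713/2000
7 7 508/625
8 8 4053/5000
f(1y,4y) = ((9799/10000)/(9089/10000) − 1)/(3) = 710/27267 ≈ 2.6039%

step 1 [1y] swap r/1=201/9799: DF=(1 − 201/9799·(0))/(1+201/9799) = 9799/10000 ≈ 0.979900
step 2 [2y] swap r/1=641/19158: DF=(1 − 641/19158·(0.979900))/(1+641/19158) = 9359/10000 ≈ 0.935900
step 3 [3y] zero: DF = P = 9161/10000 ≈ 0.916100
step 4 [4y] swap r/1=911/37408: DF=(1 − 911/37408·(0.979900+0.935900+0.916100))/(1+911/37408) = 9089/10000 ≈ 0.908900
step 5 [5y] swap r/1=513/23191: DF=(1 − 513/23191·(0.979900+0.935900+0.916100+0.908900))/(1+513/23191) = 4487/5000 ≈ 0.897400
step 6 [6y] bond c/1=27/400: DF=(4909569/4000000 − 27/400·(0.979900+0.935900+0.916100+0.908900+0.897400))/(1+27/400) = 1713/2000 ≈ 0.856500
step 7 [7y] swap r/1=624/21025: DF=(1 − 624/21025·(0.979900+0.935900+0.916100+0.908900+0.897400+0.856500))/(1+624/21025) = 508/625 ≈ 0.812800
step 8 [8y] swap r/1=1894/71181: DF=(1 − 1894/71181·(0.979900+0.935900+0.916100+0.908900+0.897400+0.856500+0.812800))/(1+1894/71181) = 4053/5000 ≈ 0.810600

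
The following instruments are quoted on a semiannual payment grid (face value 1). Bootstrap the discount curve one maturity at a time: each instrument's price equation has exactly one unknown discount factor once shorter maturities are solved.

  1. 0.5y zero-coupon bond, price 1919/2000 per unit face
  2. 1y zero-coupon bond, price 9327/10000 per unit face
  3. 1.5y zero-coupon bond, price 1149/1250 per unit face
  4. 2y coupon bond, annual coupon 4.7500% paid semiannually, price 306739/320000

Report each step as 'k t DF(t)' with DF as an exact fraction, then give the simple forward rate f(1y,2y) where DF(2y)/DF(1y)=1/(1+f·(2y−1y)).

1 1/2 1919/2000
2 1 9327/10000
3 3/2 1149/1250
4 2 8711/10000
f(1y,2y) = ((9327/10000)/(8711/10000) − 1)/(1) = 616/8711 ≈ 7.0715%

step 1 [0.5y] zero: DF = P = 1919/2000 ≈ 0.959500
step 2 [1y] zero: DF = P = 9327/10000 ≈ 0.932700
step 3 [1.5y] zero: DF = P = 1149/1250 ≈ 0.919200
step 4 [2y] bond c/2=19/800: DF=(306739/320000 − 19/800·(0.959500+0.932700+0.919200))/(1+19/800) = 8711/10000 ≈ 0.871100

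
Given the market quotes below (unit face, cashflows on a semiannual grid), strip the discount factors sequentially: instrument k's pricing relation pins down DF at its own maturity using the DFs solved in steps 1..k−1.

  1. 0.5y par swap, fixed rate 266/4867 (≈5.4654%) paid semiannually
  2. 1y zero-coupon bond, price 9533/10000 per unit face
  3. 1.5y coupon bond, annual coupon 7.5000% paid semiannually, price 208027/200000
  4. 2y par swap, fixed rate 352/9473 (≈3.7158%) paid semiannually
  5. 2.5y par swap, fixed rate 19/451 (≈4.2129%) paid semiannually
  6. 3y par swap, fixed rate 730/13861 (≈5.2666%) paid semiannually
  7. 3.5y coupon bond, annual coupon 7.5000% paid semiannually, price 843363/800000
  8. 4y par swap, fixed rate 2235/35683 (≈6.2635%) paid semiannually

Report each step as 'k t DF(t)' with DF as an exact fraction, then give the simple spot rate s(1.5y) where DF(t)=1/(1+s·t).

step 1 [0.5y] swap r/2=133/4867: DF=(1 − 133/4867·(0))/(1+133/4867) = 4867/5000 ≈ 0.973400
step 2 [1y] zero: DF = P = 9533/10000 ≈ 0.953300
step 3 [1.5y] bond c/2=3/80: DF=(208027/200000 − 3/80·(0.973400+0.953300))/(1+3/80) = 9329/10000 ≈ 0.932900
step 4 [2y] swap r/2=176/9473: DF=(1 − 176/9473·(0.973400+0.953300+0.932900))/(1+176/9473) = 581/625 ≈ 0.929600
step 5 [2.5y] swap r/2=19/902: DF=(1 − 19/902·(0.973400+0.953300+0.932900+0.929600))/(1+19/902) = 2253/2500 ≈ 0.901200
step 6 [3y] swap r/2=365/13861: DF=(1 − 365/13861·(0.973400+0.953300+0.932900+0.929600+0.901200))/(1+365/13861) = 427/500 ≈ 0.854000
step 7 [3.5y] bond c/2=3/80: DF=(843363/800000 − 3/80·(0.973400+0.953300+0.932900+0.929600+0.901200+0.854000))/(1+3/80) = 8157/10000 ≈ 0.815700
step 8 [4y] swap r/2=2235/71366: DF=(1 − 2235/71366·(0.973400+0.953300+0.932900+0.929600+0.901200+0.854000+0.815700))/(1+2235/71366) = 1553/2000 ≈ 0.776500

1 1/2 4867/5000
2 1 9533/10000
3 3/2 9329/10000
4 2 581/625
5 5/2 2253/2500
6 3 427/500
7 7/2 8157/10000
8 4 1553/2000
s(1.5y) = (1/(9329/10000) − 1)/(3/2) = 1342/27987 ≈ 4.7951%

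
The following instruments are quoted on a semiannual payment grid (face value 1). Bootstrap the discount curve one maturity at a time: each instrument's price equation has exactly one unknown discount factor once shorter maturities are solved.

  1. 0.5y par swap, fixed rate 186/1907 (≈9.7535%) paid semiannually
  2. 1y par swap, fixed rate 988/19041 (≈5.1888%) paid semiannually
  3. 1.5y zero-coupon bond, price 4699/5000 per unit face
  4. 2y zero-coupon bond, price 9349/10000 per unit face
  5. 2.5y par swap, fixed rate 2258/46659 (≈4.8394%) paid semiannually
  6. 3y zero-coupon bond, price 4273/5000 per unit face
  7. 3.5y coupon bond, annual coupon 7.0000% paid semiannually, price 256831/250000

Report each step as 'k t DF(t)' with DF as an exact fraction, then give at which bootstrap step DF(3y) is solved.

1 1/2 1907/2000
2 1 4753/5000
3 3/2 4699/5000
4 2 9349/10000
5 5/2 8871/10000
6 3 4273/5000
7 7/2 8059/10000
DF(3y) is solved at step 6

step 1 [0.5y] swap r/2=93/1907: DF=(1 − 93/1907·(0))/(1+93/1907) = 1907/2000 ≈ 0.953500
step 2 [1y] swap r/2=494/19041: DF=(1 − 494/19041·(0.953500))/(1+494/19041) = 4753/5000 ≈ 0.950600
step 3 [1.5y] zero: DF = P = 4699/5000 ≈ 0.939800
step 4 [2y] zero: DF = P = 9349/10000 ≈ 0.934900
step 5 [2.5y] swap r/2=1129/46659: DF=(1 − 1129/46659·(0.953500+0.950600+0.939800+0.934900))/(1+1129/46659) = 8871/10000 ≈ 0.887100
step 6 [3y] zero: DF = P = 4273/5000 ≈ 0.854600
step 7 [3.5y] bond c/2=7/200: DF=(256831/250000 − 7/200·(0.953500+0.950600+0.939800+0.934900+0.887100+0.854600))/(1+7/200) = 8059/10000 ≈ 0.805900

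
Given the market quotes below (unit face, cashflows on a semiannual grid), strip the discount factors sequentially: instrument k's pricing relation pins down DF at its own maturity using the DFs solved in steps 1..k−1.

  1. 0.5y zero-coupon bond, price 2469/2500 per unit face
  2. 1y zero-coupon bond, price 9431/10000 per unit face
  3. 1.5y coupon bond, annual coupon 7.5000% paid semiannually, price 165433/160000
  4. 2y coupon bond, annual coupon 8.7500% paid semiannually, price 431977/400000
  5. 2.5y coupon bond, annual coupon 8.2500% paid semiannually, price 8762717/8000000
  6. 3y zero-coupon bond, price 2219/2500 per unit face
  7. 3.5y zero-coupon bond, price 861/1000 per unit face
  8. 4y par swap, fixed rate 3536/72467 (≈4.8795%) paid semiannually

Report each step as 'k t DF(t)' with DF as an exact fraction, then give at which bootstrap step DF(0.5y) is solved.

step 1 [0.5y] zero: DF = P = 2469/2500 ≈ 0.987600
step 2 [1y] zero: DF = P = 9431/10000 ≈ 0.943100
step 3 [1.5y] bond c/2=3/80: DF=(165433/160000 − 3/80·(0.987600+0.943100))/(1+3/80) = 2317/2500 ≈ 0.926800
step 4 [2y] bond c/2=7/160: DF=(431977/400000 − 7/160·(0.987600+0.943100+0.926800))/(1+7/160) = 9149/10000 ≈ 0.914900
step 5 [2.5y] bond c/2=33/800: DF=(8762717/8000000 − 33/800·(0.987600+0.943100+0.926800+0.914900))/(1+33/800) = 361/400 ≈ 0.902500
step 6 [3y] zero: DF = P = 2219/2500 ≈ 0.887600
step 7 [3.5y] zero: DF = P = 861/1000 ≈ 0.861000
step 8 [4y] swap r/2=1768/72467: DF=(1 − 1768/72467·(0.987600+0.943100+0.926800+0.914900+0.902500+0.887600+0.861000))/(1+1768/72467) = 1029/1250 ≈ 0.823200

1 1/2 2469/2500
2 1 9431/10000
3 3/2 2317/2500
4 2 9149/10000
5 5/2 361/400
6 3 2219/2500
7 7/2 861/1000
8 4 1029/1250
DF(0.5y) is solved at step 1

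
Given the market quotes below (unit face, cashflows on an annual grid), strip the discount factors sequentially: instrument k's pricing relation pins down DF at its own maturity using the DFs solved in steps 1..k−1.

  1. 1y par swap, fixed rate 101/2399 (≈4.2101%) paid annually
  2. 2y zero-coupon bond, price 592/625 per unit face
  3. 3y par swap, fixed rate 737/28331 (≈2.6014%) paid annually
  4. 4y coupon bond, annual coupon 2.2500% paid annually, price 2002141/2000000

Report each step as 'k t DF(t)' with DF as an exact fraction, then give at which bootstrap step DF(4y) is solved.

1 1 2399/2500
2 2 592/625
3 3 9263/10000
4 4 9167/10000
DF(4y) is solved at step 4

step 1 [1y] swap r/1=101/2399: DF=(1 − 101/2399·(0))/(1+101/2399) = 2399/2500 ≈ 0.959600
step 2 [2y] zero: DF = P = 592/625 ≈ 0.947200
step 3 [3y] swap r/1=737/28331: DF=(1 − 737/28331·(0.959600+0.947200))/(1+737/28331) = 9263/10000 ≈ 0.926300
step 4 [4y] bond c/1=9/400: DF=(2002141/2000000 − 9/400·(0.959600+0.947200+0.926300))/(1+9/400) = 9167/10000 ≈ 0.916700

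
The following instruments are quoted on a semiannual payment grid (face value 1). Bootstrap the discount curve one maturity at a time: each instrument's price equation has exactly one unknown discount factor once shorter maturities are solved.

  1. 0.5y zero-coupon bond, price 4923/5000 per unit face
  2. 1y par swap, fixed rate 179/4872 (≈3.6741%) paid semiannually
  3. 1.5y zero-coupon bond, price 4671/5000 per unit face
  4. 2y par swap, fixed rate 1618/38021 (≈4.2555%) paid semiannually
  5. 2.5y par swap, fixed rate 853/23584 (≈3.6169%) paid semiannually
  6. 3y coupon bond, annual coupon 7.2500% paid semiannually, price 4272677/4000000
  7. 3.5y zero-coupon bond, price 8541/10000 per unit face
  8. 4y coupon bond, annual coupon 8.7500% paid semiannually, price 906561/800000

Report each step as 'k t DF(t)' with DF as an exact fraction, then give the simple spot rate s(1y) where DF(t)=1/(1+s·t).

1 1/2 4923/5000
2 1 4821/5000
3 3/2 4671/5000
4 2 9191/10000
5 5/2 9147/10000
6 3 4329/5000
7 7/2 8541/10000
8 4 8159/10000
s(1y) = (1/(4821/5000) − 1)/(1) = 179/4821 ≈ 3.7129%

step 1 [0.5y] zero: DF = P = 4923/5000 ≈ 0.984600
step 2 [1y] swap r/2=179/9744: DF=(1 − 179/9744·(0.984600))/(1+179/9744) = 4821/5000 ≈ 0.964200
step 3 [1.5y] zero: DF = P = 4671/5000 ≈ 0.934200
step 4 [2y] swap r/2=809/38021: DF=(1 − 809/38021·(0.984600+0.964200+0.934200))/(1+809/38021) = 9191/10000 ≈ 0.919100
step 5 [2.5y] swap r/2=853/47168: DF=(1 − 853/47168·(0.984600+0.964200+0.934200+0.919100))/(1+853/47168) = 9147/10000 ≈ 0.914700
step 6 [3y] bond c/2=29/800: DF=(4272677/4000000 − 29/800·(0.984600+0.964200+0.934200+0.919100+0.914700))/(1+29/800) = 4329/5000 ≈ 0.865800
step 7 [3.5y] zero: DF = P = 8541/10000 ≈ 0.854100
step 8 [4y] bond c/2=7/160: DF=(906561/800000 − 7/160·(0.984600+0.964200+0.934200+0.919100+0.914700+0.865800+0.854100))/(1+7/160) = 8159/10000 ≈ 0.815900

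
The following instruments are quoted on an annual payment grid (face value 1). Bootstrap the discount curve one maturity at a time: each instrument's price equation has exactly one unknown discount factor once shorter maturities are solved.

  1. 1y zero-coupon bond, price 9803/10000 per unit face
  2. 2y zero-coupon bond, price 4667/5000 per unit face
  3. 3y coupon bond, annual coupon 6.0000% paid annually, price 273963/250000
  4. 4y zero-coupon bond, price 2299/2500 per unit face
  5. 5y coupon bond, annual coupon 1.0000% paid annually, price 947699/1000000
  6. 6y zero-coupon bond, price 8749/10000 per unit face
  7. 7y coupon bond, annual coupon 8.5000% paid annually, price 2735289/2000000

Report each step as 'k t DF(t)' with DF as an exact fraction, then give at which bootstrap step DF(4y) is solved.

step 1 [1y] zero: DF = P = 9803/10000 ≈ 0.980300
step 2 [2y] zero: DF = P = 4667/5000 ≈ 0.933400
step 3 [3y] bond c/1=3/50: DF=(273963/250000 − 3/50·(0.980300+0.933400))/(1+3/50) = 1851/2000 ≈ 0.925500
step 4 [4y] zero: DF = P = 2299/2500 ≈ 0.919600
step 5 [5y] bond c/1=1/100: DF=(947699/1000000 − 1/100·(0.980300+0.933400+0.925500+0.919600))/(1+1/100) = 9011/10000 ≈ 0.901100
step 6 [6y] zero: DF = P = 8749/10000 ≈ 0.874900
step 7 [7y] bond c/1=17/200: DF=(2735289/2000000 − 17/200·(0.980300+0.933400+0.925500+0.919600+0.901100+0.874900))/(1+17/200) = 8269/10000 ≈ 0.826900

1 1 9803/10000
2 2 4667/5000
3 3 1851/2000
4 4 2299/2500
5 5 9011/10000
6 6 8749/10000
7 7 8269/10000
DF(4y) is solved at step 4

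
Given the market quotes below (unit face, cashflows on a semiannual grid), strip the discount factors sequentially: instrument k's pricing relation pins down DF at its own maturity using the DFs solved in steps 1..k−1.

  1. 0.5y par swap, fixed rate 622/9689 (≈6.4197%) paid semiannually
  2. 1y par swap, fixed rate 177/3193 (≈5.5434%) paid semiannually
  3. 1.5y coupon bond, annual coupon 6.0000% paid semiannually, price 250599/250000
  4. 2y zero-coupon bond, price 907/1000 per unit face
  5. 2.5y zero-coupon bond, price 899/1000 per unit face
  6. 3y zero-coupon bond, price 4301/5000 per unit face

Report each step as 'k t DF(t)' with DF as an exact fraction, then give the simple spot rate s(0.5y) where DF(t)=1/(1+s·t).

step 1 [0.5y] swap r/2=311/9689: DF=(1 − 311/9689·(0))/(1+311/9689) = 9689/10000 ≈ 0.968900
step 2 [1y] swap r/2=177/6386: DF=(1 − 177/6386·(0.968900))/(1+177/6386) = 9469/10000 ≈ 0.946900
step 3 [1.5y] bond c/2=3/100: DF=(250599/250000 − 3/100·(0.968900+0.946900))/(1+3/100) = 4587/5000 ≈ 0.917400
step 4 [2y] zero: DF = P = 907/1000 ≈ 0.907000
step 5 [2.5y] zero: DF = P = 899/1000 ≈ 0.899000
step 6 [3y] zero: DF = P = 4301/5000 ≈ 0.860200

1 1/2 9689/10000
2 1 9469/10000
3 3/2 4587/5000
4 2 907/1000
5 5/2 899/1000
6 3 4301/5000
s(0.5y) = (1/(9689/10000) − 1)/(1/2) = 622/9689 ≈ 6.4197%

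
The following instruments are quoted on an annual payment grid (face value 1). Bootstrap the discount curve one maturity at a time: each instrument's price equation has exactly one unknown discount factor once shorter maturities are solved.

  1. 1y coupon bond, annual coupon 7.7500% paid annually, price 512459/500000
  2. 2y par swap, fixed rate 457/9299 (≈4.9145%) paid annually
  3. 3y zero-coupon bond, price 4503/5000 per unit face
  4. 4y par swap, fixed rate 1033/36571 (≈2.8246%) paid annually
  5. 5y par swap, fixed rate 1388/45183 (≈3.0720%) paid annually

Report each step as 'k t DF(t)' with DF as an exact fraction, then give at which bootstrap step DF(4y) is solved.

1 1 1189/1250
2 2 4543/5000
3 3 4503/5000
4 4 8967/10000
5 5 2153/2500
DF(4y) is solved at step 4

step 1 [1y] bond c/1=31/400: DF=(512459/500000 − 31/400·(0))/(1+31/400) = 1189/1250 ≈ 0.951200
step 2 [2y] swap r/1=457/9299: DF=(1 − 457/9299·(0.951200))/(1+457/9299) = 4543/5000 ≈ 0.908600
step 3 [3y] zero: DF = P = 4503/5000 ≈ 0.900600
step 4 [4y] swap r/1=1033/36571: DF=(1 − 1033/36571·(0.951200+0.908600+0.900600))/(1+1033/36571) = 8967/10000 ≈ 0.896700
step 5 [5y] swap r/1=1388/45183: DF=(1 − 1388/45183·(0.951200+0.908600+0.900600+0.896700))/(1+1388/45183) = 2153/2500 ≈ 0.861200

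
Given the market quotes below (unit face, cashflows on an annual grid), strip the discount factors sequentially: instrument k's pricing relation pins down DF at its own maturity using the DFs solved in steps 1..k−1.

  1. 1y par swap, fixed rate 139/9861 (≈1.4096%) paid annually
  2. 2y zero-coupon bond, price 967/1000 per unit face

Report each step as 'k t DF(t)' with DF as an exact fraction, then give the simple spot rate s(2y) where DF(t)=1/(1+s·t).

step 1 [1y] swap r/1=139/9861: DF=(1 − 139/9861·(0))/(1+139/9861) = 9861/10000 ≈ 0.986100
step 2 [2y] zero: DF = P = 967/1000 ≈ 0.967000

1 1 9861/10000
2 2 967/1000
s(2y) = (1/(967/1000) − 1)/(2) = 33/1934 ≈ 1.7063%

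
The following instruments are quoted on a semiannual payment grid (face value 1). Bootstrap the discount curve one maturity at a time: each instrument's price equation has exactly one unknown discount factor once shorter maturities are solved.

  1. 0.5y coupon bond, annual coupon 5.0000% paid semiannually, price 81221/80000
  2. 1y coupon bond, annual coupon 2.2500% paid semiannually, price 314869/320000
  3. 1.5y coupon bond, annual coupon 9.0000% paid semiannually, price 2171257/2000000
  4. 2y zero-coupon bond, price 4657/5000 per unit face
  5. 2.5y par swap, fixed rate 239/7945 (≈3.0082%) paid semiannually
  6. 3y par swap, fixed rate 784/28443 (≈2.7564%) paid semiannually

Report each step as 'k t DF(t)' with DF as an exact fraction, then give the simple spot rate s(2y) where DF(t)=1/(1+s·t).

step 1 [0.5y] bond c/2=1/40: DF=(81221/80000 − 1/40·(0))/(1+1/40) = 1981/2000 ≈ 0.990500
step 2 [1y] bond c/2=9/800: DF=(314869/320000 − 9/800·(0.990500))/(1+9/800) = 481/500 ≈ 0.962000
step 3 [1.5y] bond c/2=9/200: DF=(2171257/2000000 − 9/200·(0.990500+0.962000))/(1+9/200) = 2387/2500 ≈ 0.954800
step 4 [2y] zero: DF = P = 4657/5000 ≈ 0.931400
step 5 [2.5y] swap r/2=239/15890: DF=(1 − 239/15890·(0.990500+0.962000+0.954800+0.931400))/(1+239/15890) = 9283/10000 ≈ 0.928300
step 6 [3y] swap r/2=392/28443: DF=(1 − 392/28443·(0.990500+0.962000+0.954800+0.931400+0.928300))/(1+392/28443) = 576/625 ≈ 0.921600

1 1/2 1981/2000
2 1 481/500
3 3/2 2387/2500
4 2 4657/5000
5 5/2 9283/10000
6 3 576/625
s(2y) = (1/(4657/5000) − 1)/(2) = 343/9314 ≈ 3.6826%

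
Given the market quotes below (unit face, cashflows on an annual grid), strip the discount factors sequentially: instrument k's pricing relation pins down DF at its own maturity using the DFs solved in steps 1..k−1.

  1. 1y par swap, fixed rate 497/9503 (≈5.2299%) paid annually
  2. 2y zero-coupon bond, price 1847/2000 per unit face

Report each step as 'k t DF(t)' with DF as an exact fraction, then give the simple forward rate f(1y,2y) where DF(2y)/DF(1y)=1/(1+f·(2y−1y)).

step 1 [1y] swap r/1=497/9503: DF=(1 − 497/9503·(0))/(1+497/9503) = 9503/10000 ≈ 0.950300
step 2 [2y] zero: DF = P = 1847/2000 ≈ 0.923500

1 1 9503/10000
2 2 1847/2000
f(1y,2y) = ((9503/10000)/(1847/2000) − 1)/(1) = 268/9235 ≈ 2.9020%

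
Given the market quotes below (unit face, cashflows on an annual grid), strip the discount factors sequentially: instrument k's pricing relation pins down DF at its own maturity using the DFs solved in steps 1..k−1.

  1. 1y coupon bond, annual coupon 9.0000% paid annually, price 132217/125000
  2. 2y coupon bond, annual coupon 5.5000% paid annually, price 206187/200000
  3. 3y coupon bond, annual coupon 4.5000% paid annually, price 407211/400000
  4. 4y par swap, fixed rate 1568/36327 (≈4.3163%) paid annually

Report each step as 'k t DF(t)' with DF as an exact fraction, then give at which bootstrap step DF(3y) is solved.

1 1 1213/1250
2 2 4633/5000
3 3 357/400
4 4 527/625
DF(3y) is solved at step 3

step 1 [1y] bond c/1=9/100: DF=(132217/125000 − 9/100·(0))/(1+9/100) = 1213/1250 ≈ 0.970400
step 2 [2y] bond c/1=11/200: DF=(206187/200000 − 11/200·(0.970400))/(1+11/200) = 4633/5000 ≈ 0.926600
step 3 [3y] bond c/1=9/200: DF=(407211/400000 − 9/200·(0.970400+0.926600))/(1+9/200) = 357/400 ≈ 0.892500
step 4 [4y] swap r/1=1568/36327: DF=(1 − 1568/36327·(0.970400+0.926600+0.892500))/(1+1568/36327) = 527/625 ≈ 0.843200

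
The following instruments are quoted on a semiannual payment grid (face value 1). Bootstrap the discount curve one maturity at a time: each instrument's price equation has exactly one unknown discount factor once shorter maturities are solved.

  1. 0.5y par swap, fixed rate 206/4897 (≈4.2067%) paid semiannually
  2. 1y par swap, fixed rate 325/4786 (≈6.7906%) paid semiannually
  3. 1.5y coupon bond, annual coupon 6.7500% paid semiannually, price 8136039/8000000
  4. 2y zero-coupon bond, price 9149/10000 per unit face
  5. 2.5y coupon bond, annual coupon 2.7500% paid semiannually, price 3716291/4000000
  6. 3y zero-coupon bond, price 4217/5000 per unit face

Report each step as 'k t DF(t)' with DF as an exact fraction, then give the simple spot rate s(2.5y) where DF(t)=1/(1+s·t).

step 1 [0.5y] swap r/2=103/4897: DF=(1 − 103/4897·(0))/(1+103/4897) = 4897/5000 ≈ 0.979400
step 2 [1y] swap r/2=325/9572: DF=(1 − 325/9572·(0.979400))/(1+325/9572) = 187/200 ≈ 0.935000
step 3 [1.5y] bond c/2=27/800: DF=(8136039/8000000 − 27/800·(0.979400+0.935000))/(1+27/800) = 9213/10000 ≈ 0.921300
step 4 [2y] zero: DF = P = 9149/10000 ≈ 0.914900
step 5 [2.5y] bond c/2=11/800: DF=(3716291/4000000 − 11/800·(0.979400+0.935000+0.921300+0.914900))/(1+11/800) = 541/625 ≈ 0.865600
step 6 [3y] zero: DF = P = 4217/5000 ≈ 0.843400

1 1/2 4897/5000
2 1 187/200
3 3/2 9213/10000
4 2 9149/10000
5 5/2 541/625
6 3 4217/5000
s(2.5y) = (1/(541/625) − 1)/(5/2) = 168/2705 ≈ 6.2107%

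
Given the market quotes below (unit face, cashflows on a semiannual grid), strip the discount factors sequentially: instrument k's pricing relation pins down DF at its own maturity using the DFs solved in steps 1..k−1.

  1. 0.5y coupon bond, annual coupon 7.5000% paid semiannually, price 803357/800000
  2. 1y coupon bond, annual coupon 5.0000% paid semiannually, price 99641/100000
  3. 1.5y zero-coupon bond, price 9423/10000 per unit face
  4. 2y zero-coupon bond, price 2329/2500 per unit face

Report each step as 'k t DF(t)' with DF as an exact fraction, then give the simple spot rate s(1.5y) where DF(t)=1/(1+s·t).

1 1/2 9679/10000
2 1 1897/2000
3 3/2 9423/10000
4 2 2329/2500
s(1.5y) = (1/(9423/10000) − 1)/(3/2) = 1154/28269 ≈ 4.0822%

step 1 [0.5y] bond c/2=3/80: DF=(803357/800000 − 3/80·(0))/(1+3/80) = 9679/10000 ≈ 0.967900
step 2 [1y] bond c/2=1/40: DF=(99641/100000 − 1/40·(0.967900))/(1+1/40) = 1897/2000 ≈ 0.948500
step 3 [1.5y] zero: DF = P = 9423/10000 ≈ 0.942300
step 4 [2y] zero: DF = P = 2329/2500 ≈ 0.931600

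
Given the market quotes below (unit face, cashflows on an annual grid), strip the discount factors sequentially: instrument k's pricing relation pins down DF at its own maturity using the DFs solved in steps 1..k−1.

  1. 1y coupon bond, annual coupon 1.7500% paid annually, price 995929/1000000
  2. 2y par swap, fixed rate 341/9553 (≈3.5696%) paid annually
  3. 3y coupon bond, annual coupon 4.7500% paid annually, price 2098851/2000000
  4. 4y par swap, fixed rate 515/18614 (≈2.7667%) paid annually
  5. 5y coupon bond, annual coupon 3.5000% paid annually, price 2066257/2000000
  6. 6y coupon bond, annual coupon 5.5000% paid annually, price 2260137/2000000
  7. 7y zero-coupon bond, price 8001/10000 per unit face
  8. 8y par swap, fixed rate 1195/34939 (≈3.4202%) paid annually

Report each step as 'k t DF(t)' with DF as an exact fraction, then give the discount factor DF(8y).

1 1 2447/2500
2 2 4659/5000
3 3 572/625
4 4 897/1000
5 5 8723/10000
6 6 2079/2500
7 7 8001/10000
8 8 761/1000
DF(8y) = 761/1000 ≈ 0.761000

step 1 [1y] bond c/1=7/400: DF=(995929/1000000 − 7/400·(0))/(1+7/400) = 2447/2500 ≈ 0.978800
step 2 [2y] swap r/1=341/9553: DF=(1 − 341/9553·(0.978800))/(1+341/9553) = 4659/5000 ≈ 0.931800
step 3 [3y] bond c/1=19/400: DF=(2098851/2000000 − 19/400·(0.978800+0.931800))/(1+19/400) = 572/625 ≈ 0.915200
step 4 [4y] swap r/1=515/18614: DF=(1 − 515/18614·(0.978800+0.931800+0.915200))/(1+515/18614) = 897/1000 ≈ 0.897000
step 5 [5y] bond c/1=7/200: DF=(2066257/2000000 − 7/200·(0.978800+0.931800+0.915200+0.897000))/(1+7/200) = 8723/10000 ≈ 0.872300
step 6 [6y] bond c/1=11/200: DF=(2260137/2000000 − 11/200·(0.978800+0.931800+0.915200+0.897000+0.872300))/(1+11/200) = 2079/2500 ≈ 0.831600
step 7 [7y] zero: DF = P = 8001/10000 ≈ 0.800100
step 8 [8y] swap r/1=1195/34939: DF=(1 − 1195/34939·(0.978800+0.931800+0.915200+0.897000+0.872300+0.831600+0.800100))/(1+1195/34939) = 761/1000 ≈ 0.761000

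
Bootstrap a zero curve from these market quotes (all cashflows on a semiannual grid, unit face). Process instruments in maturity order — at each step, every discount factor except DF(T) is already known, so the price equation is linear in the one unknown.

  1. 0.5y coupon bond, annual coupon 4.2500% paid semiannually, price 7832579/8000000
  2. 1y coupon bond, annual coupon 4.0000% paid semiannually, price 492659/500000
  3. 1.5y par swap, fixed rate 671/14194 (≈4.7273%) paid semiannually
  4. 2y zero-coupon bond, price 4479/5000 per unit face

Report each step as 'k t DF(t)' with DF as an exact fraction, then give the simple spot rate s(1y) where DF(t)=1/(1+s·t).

1 1/2 9587/10000
2 1 592/625
3 3/2 9329/10000
4 2 4479/5000
s(1y) = (1/(592/625) − 1)/(1) = 33/592 ≈ 5.5743%

step 1 [0.5y] bond c/2=17/800: DF=(7832579/8000000 − 17/800·(0))/(1+17/800) = 9587/10000 ≈ 0.958700
step 2 [1y] bond c/2=1/50: DF=(492659/500000 − 1/50·(0.958700))/(1+1/50) = 592/625 ≈ 0.947200
step 3 [1.5y] swap r/2=671/28388: DF=(1 − 671/28388·(0.958700+0.947200))/(1+671/28388) = 9329/10000 ≈ 0.932900
step 4 [2y] zero: DF = P = 4479/5000 ≈ 0.895800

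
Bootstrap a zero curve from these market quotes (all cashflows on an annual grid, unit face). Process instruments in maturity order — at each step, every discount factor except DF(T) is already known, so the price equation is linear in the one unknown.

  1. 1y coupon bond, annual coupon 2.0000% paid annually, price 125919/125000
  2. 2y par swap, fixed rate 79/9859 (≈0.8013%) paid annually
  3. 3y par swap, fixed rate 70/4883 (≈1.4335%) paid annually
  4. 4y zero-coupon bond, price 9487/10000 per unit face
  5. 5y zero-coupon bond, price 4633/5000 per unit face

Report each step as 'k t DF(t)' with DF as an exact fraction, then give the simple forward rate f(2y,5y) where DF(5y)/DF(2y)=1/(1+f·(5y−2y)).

1 1 2469/2500
2 2 4921/5000
3 3 479/500
4 4 9487/10000
5 5 4633/5000
f(2y,5y) = ((4921/5000)/(4633/5000) − 1)/(3) = 96/4633 ≈ 2.0721%

step 1 [1y] bond c/1=1/50: DF=(125919/125000 − 1/50·(0))/(1+1/50) = 2469/2500 ≈ 0.987600
step 2 [2y] swap r/1=79/9859: DF=(1 − 79/9859·(0.987600))/(1+79/9859) = 4921/5000 ≈ 0.984200
step 3 [3y] swap r/1=70/4883: DF=(1 − 70/4883·(0.987600+0.984200))/(1+70/4883) = 479/500 ≈ 0.958000
step 4 [4y] zero: DF = P = 9487/10000 ≈ 0.948700
step 5 [5y] zero: DF = P = 4633/5000 ≈ 0.926600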